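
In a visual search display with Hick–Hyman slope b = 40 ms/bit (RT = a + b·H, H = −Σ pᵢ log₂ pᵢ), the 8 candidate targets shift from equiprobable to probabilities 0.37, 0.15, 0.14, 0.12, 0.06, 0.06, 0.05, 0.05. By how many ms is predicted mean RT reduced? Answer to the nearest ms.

The RT saving is b·ΔH. Equiprobable H₀ = log₂(8) = 3.0000 bits; with the given probabilities H = 2.6247 bits.
b·(H₀ − H) = 40 × (3.0000 − 2.6247) = 15.01 ms.

15 ms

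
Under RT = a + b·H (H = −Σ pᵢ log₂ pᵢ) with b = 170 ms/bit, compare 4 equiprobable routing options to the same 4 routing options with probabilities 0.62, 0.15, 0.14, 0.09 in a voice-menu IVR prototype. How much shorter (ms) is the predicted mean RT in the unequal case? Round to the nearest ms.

77 ms

The RT saving is b·ΔH. Equiprobable H₀ = log₂(4) = 2.0000 bits; with the given probabilities H = 1.5479 bits.
b·(H₀ − H) = 170 × (2.0000 − 1.5479) = 76.86 ms.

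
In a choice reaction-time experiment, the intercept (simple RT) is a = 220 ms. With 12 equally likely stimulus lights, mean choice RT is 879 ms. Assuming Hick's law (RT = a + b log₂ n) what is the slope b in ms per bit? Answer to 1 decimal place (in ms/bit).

183.8 ms/bit

12 alternatives carry log₂ 12 = 3.5850 bits; the choice cost is 879 − 220 = 659 ms, so b = 659/3.5850 = 183.823 ms/bit.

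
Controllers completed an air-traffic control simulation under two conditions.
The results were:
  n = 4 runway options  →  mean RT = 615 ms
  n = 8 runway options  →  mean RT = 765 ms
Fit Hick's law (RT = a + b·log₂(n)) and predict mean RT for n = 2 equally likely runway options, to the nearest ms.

Fit slope and intercept:
  b = (765 − 615) / (log₂ 8 − log₂ 4) = 150 / (3 − 2) = 150 ms/bit
  a = 615 − 150 × 2 = 315 ms
Then RT(2) = 315 + 150 × log₂ 2 = 315 + 150 × 1 ≈ 465.000 ms.

465 ms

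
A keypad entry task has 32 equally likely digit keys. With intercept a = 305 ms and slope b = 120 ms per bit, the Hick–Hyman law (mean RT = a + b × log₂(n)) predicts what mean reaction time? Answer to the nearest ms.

905 ms

log₂(32) = 5 bits, so RT = 305 + 120 × 5 ≈ 905.000 ms.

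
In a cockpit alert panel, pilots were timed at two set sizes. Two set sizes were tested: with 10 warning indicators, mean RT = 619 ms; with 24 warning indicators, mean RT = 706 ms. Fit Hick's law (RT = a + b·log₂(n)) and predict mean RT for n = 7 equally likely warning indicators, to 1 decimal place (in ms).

Solve the two-equation system in a and b:
  b = (706 − 619) / (log₂ 24 − log₂ 10) = 87 / (4.5850 − 3.3219) = 68.882 ms/bit
  a = 619 − 68.882 × 3.3219 = 390.180 ms
Then RT(7) = 390.180 + 68.882 × log₂ 7 = 390.180 + 68.882 × 2.8074 ≈ 583.555 ms.

583.6 ms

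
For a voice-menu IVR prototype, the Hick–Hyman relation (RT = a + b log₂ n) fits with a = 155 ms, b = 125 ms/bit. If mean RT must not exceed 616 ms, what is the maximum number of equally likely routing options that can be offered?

Set 155 + 125·log₂ n ≤ 616 → log₂ n ≤ (616 − 155)/125 = 3.6880.
So n ≤ 2^3.6880 = 12.888; the largest integer n is 12.

12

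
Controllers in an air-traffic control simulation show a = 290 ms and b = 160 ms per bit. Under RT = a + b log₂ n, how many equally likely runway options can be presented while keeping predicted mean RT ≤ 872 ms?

160·log₂ n ≤ 872 − 290 = 582, giving log₂ n ≤ 3.6375 and n ≤ 12.445. The largest whole number is 12.

12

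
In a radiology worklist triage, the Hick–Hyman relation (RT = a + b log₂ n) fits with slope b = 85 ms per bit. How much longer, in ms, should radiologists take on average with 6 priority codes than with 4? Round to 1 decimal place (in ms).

49.7 ms

The intercept a cancels: ΔRT = b·(log₂ n₂ − log₂ n₁) = b·log₂(n₂/n₁).
log₂(6) − log₂(4) = 2.5850 − 2 = 0.5850.
ΔRT = 85 × 0.5850 = 49.722 ms.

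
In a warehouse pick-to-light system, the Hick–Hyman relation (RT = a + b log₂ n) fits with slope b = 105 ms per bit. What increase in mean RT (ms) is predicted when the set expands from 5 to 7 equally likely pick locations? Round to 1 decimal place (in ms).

Only the slope matters, since a is common to both: ΔRT = b·log₂(n₂/n₁).
log₂(7) − log₂(5) = 2.8074 − 2.3219 = 0.4854.
ΔRT = 105 × 0.4854 = 50.970 ms.

51.0 ms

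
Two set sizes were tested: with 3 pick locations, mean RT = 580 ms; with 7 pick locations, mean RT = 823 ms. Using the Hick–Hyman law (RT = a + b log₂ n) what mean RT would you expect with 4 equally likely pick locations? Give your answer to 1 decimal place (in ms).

Fit slope and intercept:
  b = (823 − 580) / (log₂ 7 − log₂ 3) = 243 / (2.8074 − 1.5850) = 198.790 ms/bit
  a = 580 − 198.790 × 1.5850 = 264.925 ms
Then RT(4) = 264.925 + 198.790 × log₂ 4 = 264.925 + 198.790 × 2 ≈ 662.506 ms.

662.5 ms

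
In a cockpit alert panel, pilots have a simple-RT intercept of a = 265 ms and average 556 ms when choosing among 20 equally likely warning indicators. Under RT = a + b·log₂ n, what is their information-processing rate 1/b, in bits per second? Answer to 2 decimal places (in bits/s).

Choice component = 556 − 265 = 291 ms over log₂(20) = 4.3219 bits.
b = 291 / 4.3219 = 67.331 ms/bit, so 1/b = 14.852 bits/s.

14.85 bits/s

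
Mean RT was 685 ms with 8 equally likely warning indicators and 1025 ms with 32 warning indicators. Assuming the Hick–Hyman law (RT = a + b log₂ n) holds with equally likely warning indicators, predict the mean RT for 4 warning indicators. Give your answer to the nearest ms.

515 ms

With log₂ n on the abscissa the relation is linear; from the two conditions:
  b = (1025 − 685) / (log₂ 32 − log₂ 8) = 340 / (5 − 3) = 170 ms/bit
  a = 685 − 170 × 3 = 175 ms
Then RT(4) = 175 + 170 × log₂ 4 = 175 + 170 × 2 ≈ 515.000 ms.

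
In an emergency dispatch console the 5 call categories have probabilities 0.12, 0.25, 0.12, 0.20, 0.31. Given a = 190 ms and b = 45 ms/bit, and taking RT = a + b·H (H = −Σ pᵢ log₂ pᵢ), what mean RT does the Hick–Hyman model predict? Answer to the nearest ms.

Entropy contributions −pᵢ log₂ pᵢ: 0.3671, 0.5000, 0.3671, 0.4644, 0.5238; sum H = 2.2223 bits.
RT = a + bH = 190 + 45·2.2223 = 290.00 ms.

290 ms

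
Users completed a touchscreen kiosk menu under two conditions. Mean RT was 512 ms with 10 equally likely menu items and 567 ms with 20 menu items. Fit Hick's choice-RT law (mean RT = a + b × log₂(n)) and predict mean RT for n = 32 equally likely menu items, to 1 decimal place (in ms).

Solve the two-equation system in a and b:
  b = (567 − 512) / (log₂ 20 − log₂ 10) = 55 / (4.3219 − 3.3219) = 55.000 ms/bit
  a = 512 − 55.000 × 3.3219 = 329.294 ms
Then RT(32) = 329.294 + 55.000 × log₂ 32 = 329.294 + 55.000 × 5 ≈ 604.294 ms.

604.3 ms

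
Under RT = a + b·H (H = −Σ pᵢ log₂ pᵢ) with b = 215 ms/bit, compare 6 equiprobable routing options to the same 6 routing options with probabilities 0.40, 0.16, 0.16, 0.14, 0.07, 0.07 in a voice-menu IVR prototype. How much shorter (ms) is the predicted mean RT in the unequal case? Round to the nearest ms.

The RT saving is b·ΔH. Equiprobable H₀ = log₂(6) = 2.5850 bits; with the given probabilities H = 2.3090 bits.
b·(H₀ − H) = 215 × (2.5850 − 2.3090) = 59.33 ms.

59 ms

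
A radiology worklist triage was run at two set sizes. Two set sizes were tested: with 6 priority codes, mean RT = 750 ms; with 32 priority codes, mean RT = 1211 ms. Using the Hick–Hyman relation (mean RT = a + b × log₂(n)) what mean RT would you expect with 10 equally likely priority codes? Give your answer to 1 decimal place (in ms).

RT is linear in log₂ n, so two points fix the line:
  b = (1211 − 750) / (log₂ 32 − log₂ 6) = 461 / (5 − 2.5850) = 190.887 ms/bit
  a = 750 − 190.887 × 2.5850 = 256.563 ms
Then RT(10) = 256.563 + 190.887 × log₂ 10 = 256.563 + 190.887 × 3.3219 ≈ 890.677 ms.

890.7 ms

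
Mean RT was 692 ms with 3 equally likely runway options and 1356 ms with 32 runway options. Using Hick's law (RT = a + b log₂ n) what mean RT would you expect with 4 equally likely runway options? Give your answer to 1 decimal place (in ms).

772.7 ms

Solve the two-equation system in a and b:
  b = (1356 − 692) / (log₂ 32 − log₂ 3) = 664 / (5 − 1.5850) = 194.434 ms/bit
  a = 692 − 194.434 × 1.5850 = 383.829 ms
Then RT(4) = 383.829 + 194.434 × log₂ 4 = 383.829 + 194.434 × 2 ≈ 772.697 ms.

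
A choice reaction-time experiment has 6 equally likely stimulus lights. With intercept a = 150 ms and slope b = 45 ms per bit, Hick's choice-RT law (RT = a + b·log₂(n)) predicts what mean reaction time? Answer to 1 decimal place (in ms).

266.3 ms

log₂(6) = 2.5850 bits, so RT = 150 + 45 × 2.5850 ≈ 266.323 ms.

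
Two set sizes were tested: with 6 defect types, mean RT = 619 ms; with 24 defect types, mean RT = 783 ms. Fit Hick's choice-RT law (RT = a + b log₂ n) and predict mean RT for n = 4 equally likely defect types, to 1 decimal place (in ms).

571.0 ms

RT is linear in log₂ n, so two points fix the line:
  b = (783 − 619) / (log₂ 24 − log₂ 6) = 164 / (4.5850 − 2.5850) = 82.000 ms/bit
  a = 619 − 82.000 × 2.5850 = 407.033 ms
Then RT(4) = 407.033 + 82.000 × log₂ 4 = 407.033 + 82.000 × 2 ≈ 571.033 ms.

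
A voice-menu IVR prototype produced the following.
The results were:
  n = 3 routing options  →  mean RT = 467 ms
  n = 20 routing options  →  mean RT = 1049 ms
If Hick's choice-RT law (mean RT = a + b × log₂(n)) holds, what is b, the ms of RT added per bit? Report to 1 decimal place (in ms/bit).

212.6 ms/bit

b = (RT₂ − RT₁)/(log₂ n₂ − log₂ n₁) = (1049 − 467)/(4.3219 − 1.5850) = 212.644 ms/bit.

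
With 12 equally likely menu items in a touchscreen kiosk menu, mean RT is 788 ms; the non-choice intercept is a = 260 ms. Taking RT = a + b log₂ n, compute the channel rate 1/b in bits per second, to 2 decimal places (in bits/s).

6.79 bits/s

b = (788 − 260)/log₂ 12 = 528/3.5850 = 147.282 ms per bit = 0.14728 s/bit; the reciprocal is 6.790 bits/s.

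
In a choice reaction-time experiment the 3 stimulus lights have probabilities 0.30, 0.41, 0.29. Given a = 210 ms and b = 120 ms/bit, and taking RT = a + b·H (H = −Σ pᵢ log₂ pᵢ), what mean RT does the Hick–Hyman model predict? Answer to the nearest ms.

Entropy contributions −pᵢ log₂ pᵢ: 0.5211, 0.5274, 0.5179; sum H = 1.5664 bits.
RT = a + bH = 210 + 120·1.5664 = 397.97 ms.

398 ms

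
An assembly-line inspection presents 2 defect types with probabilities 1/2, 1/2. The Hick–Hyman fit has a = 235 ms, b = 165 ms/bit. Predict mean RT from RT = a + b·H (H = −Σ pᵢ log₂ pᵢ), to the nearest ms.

400 ms

Each term −pᵢ log₂ pᵢ: 0.5·1 + 0.5·1; summed, H = 1.000 bits.
Mean RT = a + bH = 235 + 165·1.000 = 400.00 ms.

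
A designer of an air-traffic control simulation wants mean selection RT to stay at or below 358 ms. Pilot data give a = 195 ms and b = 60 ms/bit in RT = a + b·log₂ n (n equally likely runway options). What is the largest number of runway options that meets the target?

6

60·log₂ n ≤ 358 − 195 = 163, giving log₂ n ≤ 2.7167 and n ≤ 6.574. The largest whole number is 6.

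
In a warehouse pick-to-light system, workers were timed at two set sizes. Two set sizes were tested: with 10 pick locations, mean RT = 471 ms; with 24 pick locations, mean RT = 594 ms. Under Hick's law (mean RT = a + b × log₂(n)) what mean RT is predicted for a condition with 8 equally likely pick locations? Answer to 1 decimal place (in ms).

RT is linear in log₂ n, so two points fix the line:
  b = (594 − 471) / (log₂ 24 − log₂ 10) = 123 / (4.5850 − 3.3219) = 97.385 ms/bit
  a = 471 − 97.385 × 3.3219 = 147.496 ms
Then RT(8) = 147.496 + 97.385 × log₂ 8 = 147.496 + 97.385 × 3 ≈ 439.649 ms.

439.6 ms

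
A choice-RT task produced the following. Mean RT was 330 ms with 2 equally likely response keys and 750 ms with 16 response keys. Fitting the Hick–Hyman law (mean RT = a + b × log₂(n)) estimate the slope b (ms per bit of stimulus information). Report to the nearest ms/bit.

b = (RT₂ − RT₁)/(log₂ n₂ − log₂ n₁) = (750 − 330)/(4 − 1) = 140 ms/bit.

140 ms/bit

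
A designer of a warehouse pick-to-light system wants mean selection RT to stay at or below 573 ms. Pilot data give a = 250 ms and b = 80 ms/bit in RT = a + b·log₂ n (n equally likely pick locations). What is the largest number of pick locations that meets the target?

16

Information budget: (573 − 250)/80 = 4.0375 bits, so n ≤ 2^4.0375 = 16.421 → at most 16.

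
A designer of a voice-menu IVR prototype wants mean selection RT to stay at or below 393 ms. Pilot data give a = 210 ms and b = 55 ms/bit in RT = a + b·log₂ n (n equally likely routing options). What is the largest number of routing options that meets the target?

55·log₂ n ≤ 393 − 210 = 183, giving log₂ n ≤ 3.3273 and n ≤ 10.037. The largest whole number is 10.

10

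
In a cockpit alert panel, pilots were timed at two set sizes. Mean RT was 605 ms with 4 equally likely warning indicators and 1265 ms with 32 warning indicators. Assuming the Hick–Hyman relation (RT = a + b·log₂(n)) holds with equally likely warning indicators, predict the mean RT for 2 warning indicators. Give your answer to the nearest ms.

385 ms

Solve the two-equation system in a and b:
  b = (1265 − 605) / (log₂ 32 − log₂ 4) = 660 / (5 − 2) = 220 ms/bit
  a = 605 − 220 × 2 = 165 ms
Then RT(2) = 165 + 220 × log₂ 2 = 165 + 220 × 1 ≈ 385.000 ms.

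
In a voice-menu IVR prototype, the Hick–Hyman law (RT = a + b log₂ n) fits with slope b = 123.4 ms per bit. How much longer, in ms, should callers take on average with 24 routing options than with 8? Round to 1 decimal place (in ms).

The intercept a cancels: ΔRT = b·(log₂ n₂ − log₂ n₁) = b·log₂(n₂/n₁).
log₂(24) − log₂(8) = 4.5850 − 3 = 1.5850.
ΔRT = 123.4 × 1.5850 = 195.584 ms.

195.6 ms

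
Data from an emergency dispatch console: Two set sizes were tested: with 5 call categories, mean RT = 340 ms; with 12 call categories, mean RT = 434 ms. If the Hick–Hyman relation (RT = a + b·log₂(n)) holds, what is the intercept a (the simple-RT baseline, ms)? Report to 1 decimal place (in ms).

The slope on a log₂ axis is (434 − 340) / (3.5850 − 2.3219) = 74.424 ms/bit.
Intercept: a = 340 − 74.424·log₂(5) = 167.193 ms.

167.2 ms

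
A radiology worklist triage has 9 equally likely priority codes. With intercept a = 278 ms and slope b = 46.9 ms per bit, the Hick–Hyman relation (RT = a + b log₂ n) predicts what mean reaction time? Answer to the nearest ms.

log₂(9) = 3.1699 bits, so RT = 278 + 46.9 × 3.1699 ≈ 426.669 ms.

427 ms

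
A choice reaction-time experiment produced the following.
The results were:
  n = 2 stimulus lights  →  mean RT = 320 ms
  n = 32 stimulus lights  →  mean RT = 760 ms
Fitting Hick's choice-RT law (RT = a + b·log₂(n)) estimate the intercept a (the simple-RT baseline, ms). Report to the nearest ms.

b = (RT₂ − RT₁)/(log₂ n₂ − log₂ n₁) = (760 − 320)/(5 − 1) = 110 ms/bit.
Intercept: a = 320 − 110·log₂(2) = 210.000 ms.

210 ms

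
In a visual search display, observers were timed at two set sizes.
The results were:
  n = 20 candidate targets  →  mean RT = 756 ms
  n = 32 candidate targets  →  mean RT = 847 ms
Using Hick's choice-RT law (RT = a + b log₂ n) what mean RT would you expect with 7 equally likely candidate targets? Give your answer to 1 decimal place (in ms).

With log₂ n on the abscissa the relation is linear; from the two conditions:
  b = (847 − 756) / (log₂ 32 − log₂ 20) = 91 / (5 − 4.3219) = 134.204 ms/bit
  a = 756 − 134.204 × 4.3219 = 175.980 ms
Then RT(7) = 175.980 + 134.204 × log₂ 7 = 175.980 + 134.204 × 2.8074 ≈ 552.738 ms.

552.7 ms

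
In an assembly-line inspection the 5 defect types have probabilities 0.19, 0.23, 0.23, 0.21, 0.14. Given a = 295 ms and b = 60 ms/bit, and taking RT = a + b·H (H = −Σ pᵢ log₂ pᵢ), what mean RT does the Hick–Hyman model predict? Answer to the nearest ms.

433 ms

H = 0.19·log₂(1/0.19) + 0.23·log₂(1/0.23) + 0.23·log₂(1/0.23) + 0.21·log₂(1/0.21) + 0.14·log₂(1/0.14) = 2.3005 bits.
RT = 295 + 60 × 2.3005 = 433.03 ms.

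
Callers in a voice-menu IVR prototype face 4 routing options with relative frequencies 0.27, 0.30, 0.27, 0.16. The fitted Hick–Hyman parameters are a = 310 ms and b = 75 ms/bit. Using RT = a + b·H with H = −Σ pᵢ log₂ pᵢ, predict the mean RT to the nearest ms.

H = 0.27·log₂(1/0.27) + 0.30·log₂(1/0.30) + 0.27·log₂(1/0.27) + 0.16·log₂(1/0.16) = 1.9641 bits.
RT = 310 + 75 × 1.9641 = 457.31 ms.

457 ms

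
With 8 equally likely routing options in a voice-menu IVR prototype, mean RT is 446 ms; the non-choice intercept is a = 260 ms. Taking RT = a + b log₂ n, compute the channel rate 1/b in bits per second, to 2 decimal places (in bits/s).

16.13 bits/s

b = (446 − 260)/log₂ 8 = 186/3 = 62.000 ms per bit = 0.06200 s/bit; the reciprocal is 16.129 bits/s.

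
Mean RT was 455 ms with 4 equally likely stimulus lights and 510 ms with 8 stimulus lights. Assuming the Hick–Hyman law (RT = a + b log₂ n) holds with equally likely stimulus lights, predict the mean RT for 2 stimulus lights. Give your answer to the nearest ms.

Fit slope and intercept:
  b = (510 − 455) / (log₂ 8 − log₂ 4) = 55 / (3 − 2) = 55 ms/bit
  a = 455 − 55 × 2 = 345 ms
Then RT(2) = 345 + 55 × log₂ 2 = 345 + 55 × 1 ≈ 400.000 ms.

400 ms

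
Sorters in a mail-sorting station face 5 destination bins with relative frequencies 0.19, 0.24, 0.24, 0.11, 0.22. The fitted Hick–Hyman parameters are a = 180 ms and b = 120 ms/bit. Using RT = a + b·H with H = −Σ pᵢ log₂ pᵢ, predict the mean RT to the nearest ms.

H = 0.19·log₂(1/0.19) + 0.24·log₂(1/0.24) + 0.24·log₂(1/0.24) + 0.11·log₂(1/0.11) + 0.22·log₂(1/0.22) = 2.2744 bits.
RT = 180 + 120 × 2.2744 = 452.92 ms.

453 ms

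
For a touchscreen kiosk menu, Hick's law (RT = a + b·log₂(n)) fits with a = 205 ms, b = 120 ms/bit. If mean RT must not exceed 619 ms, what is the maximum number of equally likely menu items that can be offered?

Set 205 + 120·log₂ n ≤ 619 → log₂ n ≤ (619 − 205)/120 = 3.4500.
So n ≤ 2^3.4500 = 10.928; the largest integer n is 10.

10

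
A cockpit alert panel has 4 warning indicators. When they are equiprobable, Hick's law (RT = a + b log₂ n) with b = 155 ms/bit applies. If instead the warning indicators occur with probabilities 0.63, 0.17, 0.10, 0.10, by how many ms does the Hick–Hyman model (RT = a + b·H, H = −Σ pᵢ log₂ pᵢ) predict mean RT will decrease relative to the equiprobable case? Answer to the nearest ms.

75 ms

Equiprobable entropy H₀ = log₂ 4 = 2.0000 bits.
Skewed entropy H = −Σ pᵢ log₂ pᵢ = 1.5189 bits.
ΔRT = b·(H₀ − H) = 155 × 0.4811 = 74.57 ms.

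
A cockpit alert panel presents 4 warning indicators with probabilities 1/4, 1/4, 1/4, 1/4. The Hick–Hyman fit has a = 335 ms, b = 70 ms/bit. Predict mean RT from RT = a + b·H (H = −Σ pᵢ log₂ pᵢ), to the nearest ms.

475 ms

Each term −pᵢ log₂ pᵢ: 0.25·2 + 0.25·2 + 0.25·2 + 0.25·2; summed, H = 2.000 bits.
Mean RT = a + bH = 335 + 70·2.000 = 475.00 ms.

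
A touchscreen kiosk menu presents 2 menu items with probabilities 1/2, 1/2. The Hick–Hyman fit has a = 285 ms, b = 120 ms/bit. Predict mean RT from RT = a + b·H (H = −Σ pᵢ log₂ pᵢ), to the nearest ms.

405 ms

Each term −pᵢ log₂ pᵢ: 0.5·1 + 0.5·1; summed, H = 1.000 bits.
Mean RT = a + bH = 285 + 120·1.000 = 405.00 ms.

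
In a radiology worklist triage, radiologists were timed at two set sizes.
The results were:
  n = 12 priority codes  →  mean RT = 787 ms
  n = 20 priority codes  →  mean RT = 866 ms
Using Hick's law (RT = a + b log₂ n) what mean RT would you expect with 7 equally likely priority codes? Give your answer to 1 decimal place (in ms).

Solve the two-equation system in a and b:
  b = (866 − 787) / (log₂ 20 − log₂ 12) = 79 / (4.3219 − 3.5850) = 107.196 ms/bit
  a = 787 − 107.196 × 3.5850 = 402.705 ms
Then RT(7) = 402.705 + 107.196 × log₂ 7 = 402.705 + 107.196 × 2.8074 ≈ 703.643 ms.

703.6 ms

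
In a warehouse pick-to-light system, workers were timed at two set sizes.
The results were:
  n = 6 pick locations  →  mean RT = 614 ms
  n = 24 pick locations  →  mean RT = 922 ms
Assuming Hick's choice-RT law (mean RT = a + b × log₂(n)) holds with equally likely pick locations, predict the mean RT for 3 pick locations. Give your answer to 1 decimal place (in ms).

RT is linear in log₂ n, so two points fix the line:
  b = (922 − 614) / (log₂ 24 − log₂ 6) = 308 / (4.5850 − 2.5850) = 154.000 ms/bit
  a = 614 − 154.000 × 2.5850 = 215.916 ms
Then RT(3) = 215.916 + 154.000 × log₂ 3 = 215.916 + 154.000 × 1.5850 ≈ 460.000 ms.

460.0 ms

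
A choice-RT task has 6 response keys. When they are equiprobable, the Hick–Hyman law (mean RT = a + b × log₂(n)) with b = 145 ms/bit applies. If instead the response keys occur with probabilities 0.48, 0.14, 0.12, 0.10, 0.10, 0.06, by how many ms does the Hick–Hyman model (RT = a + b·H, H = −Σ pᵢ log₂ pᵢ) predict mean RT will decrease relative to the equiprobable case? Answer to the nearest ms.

59 ms

Equiprobable entropy H₀ = log₂ 6 = 2.5850 bits.
Skewed entropy H = −Σ pᵢ log₂ pᵢ = 2.1804 bits.
ΔRT = b·(H₀ − H) = 145 × 0.4046 = 58.67 ms.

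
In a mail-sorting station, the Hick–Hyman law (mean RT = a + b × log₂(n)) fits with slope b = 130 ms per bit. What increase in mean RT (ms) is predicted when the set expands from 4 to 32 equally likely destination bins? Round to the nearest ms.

ΔRT = (a + b log₂ n₂) − (a + b log₂ n₁) = b·(log₂ n₂ − log₂ n₁).
log₂(32) − log₂(4) = log₂(32/4) = log₂(8) = 3.
ΔRT = 130 × 3.0000 = 390.000 ms.

390 ms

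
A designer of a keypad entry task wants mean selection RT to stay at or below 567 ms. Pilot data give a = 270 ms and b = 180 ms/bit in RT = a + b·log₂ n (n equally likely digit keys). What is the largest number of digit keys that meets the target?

180·log₂ n ≤ 567 − 270 = 297, giving log₂ n ≤ 1.6500 and n ≤ 3.138. The largest whole number is 3.

3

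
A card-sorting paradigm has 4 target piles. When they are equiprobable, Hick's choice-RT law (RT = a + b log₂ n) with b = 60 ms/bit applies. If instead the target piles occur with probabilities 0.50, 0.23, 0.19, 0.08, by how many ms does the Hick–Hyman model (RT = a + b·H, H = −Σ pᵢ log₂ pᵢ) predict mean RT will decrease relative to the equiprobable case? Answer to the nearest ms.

Equiprobable entropy H₀ = log₂ 4 = 2.0000 bits.
Skewed entropy H = −Σ pᵢ log₂ pᵢ = 1.7344 bits.
ΔRT = b·(H₀ − H) = 60 × 0.2656 = 15.94 ms.

16 ms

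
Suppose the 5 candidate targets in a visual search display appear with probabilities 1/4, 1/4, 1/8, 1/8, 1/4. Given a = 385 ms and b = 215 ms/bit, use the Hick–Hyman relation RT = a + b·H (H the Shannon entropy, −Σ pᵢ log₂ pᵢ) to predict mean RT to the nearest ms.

869 ms

H = −Σ pᵢ log₂ pᵢ = 0.25·2 + 0.25·2 + 0.125·3 + 0.125·3 + 0.25·2 = 2.250 bits.
RT = 385 + 215 × 2.250 = 868.75 ms.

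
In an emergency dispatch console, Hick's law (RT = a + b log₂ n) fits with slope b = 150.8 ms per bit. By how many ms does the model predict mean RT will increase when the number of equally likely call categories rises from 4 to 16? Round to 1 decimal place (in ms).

301.6 ms

The intercept a cancels: ΔRT = b·(log₂ n₂ − log₂ n₁) = b·log₂(n₂/n₁).
log₂(16) − log₂(4) = log₂(16/4) = log₂(4) = 2.
ΔRT = 150.8 × 2.0000 = 301.600 ms.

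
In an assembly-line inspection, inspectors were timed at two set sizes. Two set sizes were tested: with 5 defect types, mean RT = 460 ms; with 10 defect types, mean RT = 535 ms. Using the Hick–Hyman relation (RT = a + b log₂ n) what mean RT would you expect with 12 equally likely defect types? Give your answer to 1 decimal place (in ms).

With log₂ n on the abscissa the relation is linear; from the two conditions:
  b = (535 − 460) / (log₂ 10 − log₂ 5) = 75 / (3.3219 − 2.3219) = 75.000 ms/bit
  a = 460 − 75.000 × 2.3219 = 285.855 ms
Then RT(12) = 285.855 + 75.000 × log₂ 12 = 285.855 + 75.000 × 3.5850 ≈ 554.728 ms.

554.7 ms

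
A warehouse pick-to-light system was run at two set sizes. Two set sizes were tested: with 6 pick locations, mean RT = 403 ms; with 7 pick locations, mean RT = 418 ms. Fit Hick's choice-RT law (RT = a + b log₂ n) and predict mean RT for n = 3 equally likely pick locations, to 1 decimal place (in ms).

335.6 ms

With log₂ n on the abscissa the relation is linear; from the two conditions:
  b = (418 − 403) / (log₂ 7 − log₂ 6) = 15 / (2.8074 − 2.5850) = 67.448 ms/bit
  a = 403 − 67.448 × 2.5850 = 228.649 ms
Then RT(3) = 228.649 + 67.448 × log₂ 3 = 228.649 + 67.448 × 1.5850 ≈ 335.552 ms.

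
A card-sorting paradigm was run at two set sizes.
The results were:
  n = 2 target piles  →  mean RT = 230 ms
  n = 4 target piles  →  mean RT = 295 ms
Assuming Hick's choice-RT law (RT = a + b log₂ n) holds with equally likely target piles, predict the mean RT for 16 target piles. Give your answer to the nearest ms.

425 ms

Fit slope and intercept:
  b = (295 − 230) / (log₂ 4 − log₂ 2) = 65 / (2 − 1) = 65 ms/bit
  a = 230 − 65 × 1 = 165 ms
Then RT(16) = 165 + 65 × log₂ 16 = 165 + 65 × 4 ≈ 425.000 ms.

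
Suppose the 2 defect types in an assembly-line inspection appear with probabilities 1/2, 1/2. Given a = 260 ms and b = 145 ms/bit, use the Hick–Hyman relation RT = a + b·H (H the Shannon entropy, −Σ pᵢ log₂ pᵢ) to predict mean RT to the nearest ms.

Each term −pᵢ log₂ pᵢ: 0.5·1 + 0.5·1; summed, H = 1.000 bits.
Mean RT = a + bH = 260 + 145·1.000 = 405.00 ms.

405 ms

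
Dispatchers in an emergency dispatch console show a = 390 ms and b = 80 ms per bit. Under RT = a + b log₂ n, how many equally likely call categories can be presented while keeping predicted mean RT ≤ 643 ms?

Set 390 + 80·log₂ n ≤ 643 → log₂ n ≤ (643 − 390)/80 = 3.1625.
So n ≤ 2^3.1625 = 8.954; the largest integer n is 8.

8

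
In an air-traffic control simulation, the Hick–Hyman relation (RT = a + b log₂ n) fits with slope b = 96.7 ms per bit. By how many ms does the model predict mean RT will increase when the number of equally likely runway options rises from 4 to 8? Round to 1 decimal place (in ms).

96.7 ms

The intercept a cancels: ΔRT = b·(log₂ n₂ − log₂ n₁) = b·log₂(n₂/n₁).
log₂(8) − log₂(4) = log₂(8/4) = log₂(2) = 1.
ΔRT = 96.7 × 1.0000 = 96.700 ms.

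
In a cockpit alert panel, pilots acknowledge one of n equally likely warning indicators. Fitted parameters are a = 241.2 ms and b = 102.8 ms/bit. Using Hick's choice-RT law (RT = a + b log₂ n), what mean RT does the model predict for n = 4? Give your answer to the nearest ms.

log₂(4) = 2 bits, so RT = 241.2 + 102.8 × 2 ≈ 446.800 ms.

447 ms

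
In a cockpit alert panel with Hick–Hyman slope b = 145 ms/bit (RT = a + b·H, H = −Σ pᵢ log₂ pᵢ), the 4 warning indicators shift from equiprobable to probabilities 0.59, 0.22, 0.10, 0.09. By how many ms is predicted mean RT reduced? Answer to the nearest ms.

The RT saving is b·ΔH. Equiprobable H₀ = log₂(4) = 2.0000 bits; with the given probabilities H = 1.5745 bits.
b·(H₀ − H) = 145 × (2.0000 − 1.5745) = 61.69 ms.

62 ms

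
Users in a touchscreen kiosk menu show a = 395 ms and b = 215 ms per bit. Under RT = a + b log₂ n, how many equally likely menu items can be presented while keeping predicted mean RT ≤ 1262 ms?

Information budget: (1262 − 395)/215 = 4.0326 bits, so n ≤ 2^4.0326 = 16.365 → at most 16.

16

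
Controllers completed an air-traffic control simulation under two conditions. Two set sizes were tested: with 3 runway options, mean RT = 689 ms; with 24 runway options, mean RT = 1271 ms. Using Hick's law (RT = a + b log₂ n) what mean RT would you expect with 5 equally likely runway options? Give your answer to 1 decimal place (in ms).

832.0 ms

Fit slope and intercept:
  b = (1271 − 689) / (log₂ 24 − log₂ 3) = 582 / (4.5850 − 1.5850) = 194.000 ms/bit
  a = 689 − 194.000 × 1.5850 = 381.517 ms
Then RT(5) = 381.517 + 194.000 × log₂ 5 = 381.517 + 194.000 × 2.3219 ≈ 831.971 ms.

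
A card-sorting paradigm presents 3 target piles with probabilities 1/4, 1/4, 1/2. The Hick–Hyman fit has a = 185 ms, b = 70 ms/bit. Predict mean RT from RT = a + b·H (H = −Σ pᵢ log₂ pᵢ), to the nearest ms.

Each term −pᵢ log₂ pᵢ: 0.25·2 + 0.25·2 + 0.5·1; summed, H = 1.500 bits.
Mean RT = a + bH = 185 + 70·1.500 = 290.00 ms.

290 ms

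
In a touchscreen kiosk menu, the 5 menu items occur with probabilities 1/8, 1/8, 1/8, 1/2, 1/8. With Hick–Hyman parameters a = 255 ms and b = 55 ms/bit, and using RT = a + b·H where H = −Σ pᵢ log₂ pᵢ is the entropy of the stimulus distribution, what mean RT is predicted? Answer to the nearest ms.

H = −Σ pᵢ log₂ pᵢ = 0.125·3 + 0.125·3 + 0.125·3 + 0.5·1 + 0.125·3 = 2.000 bits.
RT = 255 + 55 × 2.000 = 365.00 ms.

365 ms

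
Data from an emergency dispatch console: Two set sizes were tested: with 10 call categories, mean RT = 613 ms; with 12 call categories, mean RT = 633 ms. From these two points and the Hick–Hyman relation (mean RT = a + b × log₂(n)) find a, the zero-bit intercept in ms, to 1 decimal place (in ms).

Slope: b = (633 − 613) / (log₂ 12 − log₂ 10) = 20/0.2630 = 76.036 ms/bit.
a = RT₁ − b·log₂ n₁ = 613 − 76.036 × 3.3219 = 360.415 ms.

360.4 ms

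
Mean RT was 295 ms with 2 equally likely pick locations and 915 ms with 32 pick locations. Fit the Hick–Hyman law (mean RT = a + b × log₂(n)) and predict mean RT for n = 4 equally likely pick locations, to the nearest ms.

Solve the two-equation system in a and b:
  b = (915 − 295) / (log₂ 32 − log₂ 2) = 620 / (5 − 1) = 155 ms/bit
  a = 295 − 155 × 1 = 140 ms
Then RT(4) = 140 + 155 × log₂ 4 = 140 + 155 × 2 ≈ 450.000 ms.

450 ms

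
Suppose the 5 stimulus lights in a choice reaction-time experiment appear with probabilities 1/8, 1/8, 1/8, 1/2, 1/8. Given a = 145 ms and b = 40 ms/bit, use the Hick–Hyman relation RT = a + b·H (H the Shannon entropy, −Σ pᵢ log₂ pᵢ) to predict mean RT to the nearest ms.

225 ms

H = −Σ pᵢ log₂ pᵢ = 0.125·3 + 0.125·3 + 0.125·3 + 0.5·1 + 0.125·3 = 2.000 bits.
RT = 145 + 40 × 2.000 = 225.00 ms.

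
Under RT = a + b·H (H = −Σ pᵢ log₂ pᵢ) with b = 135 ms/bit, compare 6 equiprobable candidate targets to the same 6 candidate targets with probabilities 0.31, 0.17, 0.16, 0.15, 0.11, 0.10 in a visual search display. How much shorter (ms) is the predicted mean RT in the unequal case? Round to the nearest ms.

The RT saving is b·ΔH. Equiprobable H₀ = log₂(6) = 2.5850 bits; with the given probabilities H = 2.4744 bits.
b·(H₀ − H) = 135 × (2.5850 − 2.4744) = 14.92 ms.

15 ms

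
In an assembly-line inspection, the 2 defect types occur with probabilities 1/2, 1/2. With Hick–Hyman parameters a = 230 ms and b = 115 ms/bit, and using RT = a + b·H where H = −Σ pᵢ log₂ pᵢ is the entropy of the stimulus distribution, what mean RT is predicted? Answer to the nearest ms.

H = −Σ pᵢ log₂ pᵢ = 0.5·1 + 0.5·1 = 1.000 bits.
RT = 230 + 115 × 1.000 = 345.00 ms.

345 ms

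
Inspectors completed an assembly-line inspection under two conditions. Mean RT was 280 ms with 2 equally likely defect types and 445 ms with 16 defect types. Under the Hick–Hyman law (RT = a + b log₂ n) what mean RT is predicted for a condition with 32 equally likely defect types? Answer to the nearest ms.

Solve the two-equation system in a and b:
  b = (445 − 280) / (log₂ 16 − log₂ 2) = 165 / (4 − 1) = 55 ms/bit
  a = 280 − 55 × 1 = 225 ms
Then RT(32) = 225 + 55 × log₂ 32 = 225 + 55 × 5 ≈ 500.000 ms.

500 ms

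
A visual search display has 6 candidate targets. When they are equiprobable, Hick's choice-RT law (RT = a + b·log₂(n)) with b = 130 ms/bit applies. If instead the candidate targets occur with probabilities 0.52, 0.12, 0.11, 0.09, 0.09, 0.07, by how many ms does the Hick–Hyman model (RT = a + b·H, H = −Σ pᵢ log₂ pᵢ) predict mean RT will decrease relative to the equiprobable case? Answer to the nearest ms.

63 ms

The RT saving is b·ΔH. Equiprobable H₀ = log₂(6) = 2.5850 bits; with the given probabilities H = 2.1018 bits.
b·(H₀ − H) = 130 × (2.5850 − 2.1018) = 62.81 ms.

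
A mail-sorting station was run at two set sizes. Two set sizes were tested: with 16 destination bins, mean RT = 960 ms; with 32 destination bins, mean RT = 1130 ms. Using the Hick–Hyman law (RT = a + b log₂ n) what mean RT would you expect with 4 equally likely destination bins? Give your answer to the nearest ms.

With log₂ n on the abscissa the relation is linear; from the two conditions:
  b = (1130 − 960) / (log₂ 32 − log₂ 16) = 170 / (5 − 4) = 170 ms/bit
  a = 960 − 170 × 4 = 280 ms
Then RT(4) = 280 + 170 × log₂ 4 = 280 + 170 × 2 ≈ 620.000 ms.

620 ms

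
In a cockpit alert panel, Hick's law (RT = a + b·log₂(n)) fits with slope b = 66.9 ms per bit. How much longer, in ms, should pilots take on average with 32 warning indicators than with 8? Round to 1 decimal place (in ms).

133.8 ms

The intercept a cancels: ΔRT = b·(log₂ n₂ − log₂ n₁) = b·log₂(n₂/n₁).
log₂(32) − log₂(8) = log₂(32/8) = log₂(4) = 2.
ΔRT = 66.9 × 2.0000 = 133.800 ms.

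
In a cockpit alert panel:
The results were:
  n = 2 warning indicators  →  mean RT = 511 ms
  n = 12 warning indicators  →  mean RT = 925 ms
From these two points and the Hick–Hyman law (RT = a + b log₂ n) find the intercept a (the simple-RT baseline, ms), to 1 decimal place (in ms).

350.8 ms

The slope on a log₂ axis is (925 − 511) / (3.5850 − 1) = 160.157 ms/bit.
a = RT₁ − b·log₂ n₁ = 511 − 160.157 × 1 = 350.843 ms.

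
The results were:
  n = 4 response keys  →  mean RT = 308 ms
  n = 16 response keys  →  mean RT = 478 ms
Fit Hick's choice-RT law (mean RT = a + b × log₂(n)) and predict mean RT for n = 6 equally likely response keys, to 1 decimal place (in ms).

Fit slope and intercept:
  b = (478 − 308) / (log₂ 16 − log₂ 4) = 170 / (4 − 2) = 85.000 ms/bit
  a = 308 − 85.000 × 2 = 138.000 ms
Then RT(6) = 138.000 + 85.000 × log₂ 6 = 138.000 + 85.000 × 2.5850 ≈ 357.722 ms.

357.7 ms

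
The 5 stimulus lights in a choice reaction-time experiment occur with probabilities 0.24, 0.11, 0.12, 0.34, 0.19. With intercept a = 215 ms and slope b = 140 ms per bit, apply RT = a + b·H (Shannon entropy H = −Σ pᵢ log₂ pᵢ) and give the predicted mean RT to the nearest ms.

H = 0.24·log₂(1/0.24) + 0.11·log₂(1/0.11) + 0.12·log₂(1/0.12) + 0.34·log₂(1/0.34) + 0.19·log₂(1/0.19) = 2.1959 bits.
RT = 215 + 140 × 2.1959 = 522.42 ms.

522 ms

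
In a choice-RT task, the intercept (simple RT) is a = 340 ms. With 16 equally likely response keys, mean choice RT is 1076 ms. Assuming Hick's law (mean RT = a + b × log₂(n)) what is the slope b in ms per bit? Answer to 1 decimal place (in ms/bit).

16 alternatives carry log₂ 16 = 4 bits; the choice cost is 1076 − 340 = 736 ms, so b = 736/4 = 184.000 ms/bit.

184.0 ms/bit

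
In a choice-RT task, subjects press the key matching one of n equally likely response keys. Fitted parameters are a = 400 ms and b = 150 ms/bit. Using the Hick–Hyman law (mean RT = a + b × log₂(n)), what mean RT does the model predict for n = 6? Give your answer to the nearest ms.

log₂(6) = 2.5850 bits, so RT = 400 + 150 × 2.5850 ≈ 787.744 ms.

788 ms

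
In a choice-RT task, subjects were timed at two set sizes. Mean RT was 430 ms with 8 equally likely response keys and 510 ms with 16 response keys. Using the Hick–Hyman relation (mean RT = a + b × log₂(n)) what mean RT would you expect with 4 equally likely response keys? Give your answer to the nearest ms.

Solve the two-equation system in a and b:
  b = (510 − 430) / (log₂ 16 − log₂ 8) = 80 / (4 − 3) = 80 ms/bit
  a = 430 − 80 × 3 = 190 ms
Then RT(4) = 190 + 80 × log₂ 4 = 190 + 80 × 2 ≈ 350.000 ms.

350 ms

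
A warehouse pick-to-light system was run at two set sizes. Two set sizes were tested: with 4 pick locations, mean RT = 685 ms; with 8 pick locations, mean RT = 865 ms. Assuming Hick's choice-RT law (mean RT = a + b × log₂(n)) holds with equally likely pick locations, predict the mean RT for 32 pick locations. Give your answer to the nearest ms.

1225 ms

RT is linear in log₂ n, so two points fix the line:
  b = (865 − 685) / (log₂ 8 − log₂ 4) = 180 / (3 − 2) = 180 ms/bit
  a = 685 − 180 × 2 = 325 ms
Then RT(32) = 325 + 180 × log₂ 32 = 325 + 180 × 5 ≈ 1225.000 ms.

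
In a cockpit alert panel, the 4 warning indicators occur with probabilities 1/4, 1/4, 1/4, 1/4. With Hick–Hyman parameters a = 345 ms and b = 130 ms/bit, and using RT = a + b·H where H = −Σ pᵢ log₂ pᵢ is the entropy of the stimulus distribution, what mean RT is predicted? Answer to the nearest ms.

605 ms

Each term −pᵢ log₂ pᵢ: 0.25·2 + 0.25·2 + 0.25·2 + 0.25·2; summed, H = 2.000 bits.
Mean RT = a + bH = 345 + 130·2.000 = 605.00 ms.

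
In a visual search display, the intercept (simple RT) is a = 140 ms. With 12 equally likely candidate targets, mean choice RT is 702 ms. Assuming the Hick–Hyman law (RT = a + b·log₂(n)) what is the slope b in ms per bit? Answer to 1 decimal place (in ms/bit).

12 alternatives carry log₂ 12 = 3.5850 bits; the choice cost is 702 − 140 = 562 ms, so b = 562/3.5850 = 156.766 ms/bit.

156.8 ms/bit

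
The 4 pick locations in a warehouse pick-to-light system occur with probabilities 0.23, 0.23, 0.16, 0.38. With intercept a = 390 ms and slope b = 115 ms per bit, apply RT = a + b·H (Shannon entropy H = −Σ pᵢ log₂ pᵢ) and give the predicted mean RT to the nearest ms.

H = 0.23·log₂(1/0.23) + 0.23·log₂(1/0.23) + 0.16·log₂(1/0.16) + 0.38·log₂(1/0.38) = 1.9288 bits.
RT = 390 + 115 × 1.9288 = 611.81 ms.

612 ms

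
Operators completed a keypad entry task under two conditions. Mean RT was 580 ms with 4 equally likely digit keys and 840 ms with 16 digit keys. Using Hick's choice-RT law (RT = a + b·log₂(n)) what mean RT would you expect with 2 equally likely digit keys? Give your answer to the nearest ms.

450 ms

Fit slope and intercept:
  b = (840 − 580) / (log₂ 16 − log₂ 4) = 260 / (4 − 2) = 130 ms/bit
  a = 580 − 130 × 2 = 320 ms
Then RT(2) = 320 + 130 × log₂ 2 = 320 + 130 × 1 ≈ 450.000 ms.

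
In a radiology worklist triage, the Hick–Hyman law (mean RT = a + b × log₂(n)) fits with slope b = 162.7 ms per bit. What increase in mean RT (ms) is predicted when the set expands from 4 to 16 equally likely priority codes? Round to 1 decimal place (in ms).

325.4 ms

Only the slope matters, since a is common to both: ΔRT = b·log₂(n₂/n₁).
log₂(16) − log₂(4) = log₂(16/4) = log₂(4) = 2.
ΔRT = 162.7 × 2.0000 = 325.400 ms.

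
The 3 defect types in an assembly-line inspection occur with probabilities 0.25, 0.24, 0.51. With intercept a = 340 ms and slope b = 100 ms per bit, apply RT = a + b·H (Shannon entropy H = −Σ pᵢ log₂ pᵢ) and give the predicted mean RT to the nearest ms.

489 ms

H = 0.25·log₂(1/0.25) + 0.24·log₂(1/0.24) + 0.51·log₂(1/0.51) = 1.4896 bits.
RT = 340 + 100 × 1.4896 = 488.96 ms.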